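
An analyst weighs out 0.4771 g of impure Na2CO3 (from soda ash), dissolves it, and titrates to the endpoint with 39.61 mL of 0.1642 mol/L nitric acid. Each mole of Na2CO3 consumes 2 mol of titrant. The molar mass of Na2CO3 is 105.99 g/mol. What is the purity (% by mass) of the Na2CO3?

72.2%

n(HNO3) = 0.1642 x 0.03961 = 0.006504 mol.
n(Na2CO3) = 0.006504 / 2 = 0.003252 mol.
mass of Na2CO3 = 0.003252 x 105.99 = 0.3447 g.
% purity = 0.3447 / 0.4771 x 100 = 72.2%.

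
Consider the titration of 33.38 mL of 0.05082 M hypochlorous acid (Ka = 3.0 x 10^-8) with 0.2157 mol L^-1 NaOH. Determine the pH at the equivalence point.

n(HClO) = 0.05082 x 0.03338 = 0.001696 mol; V(NaOH) at equivalence = 0.001696/0.2157 = 0.007864 L.
At equivalence all the acid is converted to ClO-; total volume = 0.03338 + 0.007864 = 0.04124 L, so [ClO-] = 0.001696/0.04124 = 0.04113 M.
Kb = Kw/Ka = 1.0e-14 / 3.0 x 10^-8 = 3.33e-7.
[OH^-] = sqrt(Kb x [ClO-]) = sqrt(3.33e-7 x 0.04113) = 0.000117 M.
pOH = 3.93, so pH = 14.00 - 3.93 = 10.07.

10.07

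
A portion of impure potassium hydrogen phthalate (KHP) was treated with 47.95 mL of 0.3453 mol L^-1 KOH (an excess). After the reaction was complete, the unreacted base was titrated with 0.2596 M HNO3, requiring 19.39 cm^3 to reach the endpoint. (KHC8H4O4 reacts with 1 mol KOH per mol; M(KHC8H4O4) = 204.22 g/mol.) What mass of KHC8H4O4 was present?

Total n(KOH) added = 0.3453 x 0.04795 = 0.01656 mol.
n(HNO3) used = 0.2596 x 0.01939 = 0.005034 mol, which equals the excess n(KOH).
So n(KOH) consumed by the sample = 0.01656 - 0.005034 = 0.01152 mol.
n(KHC8H4O4) = 0.01152 / 1 = 0.01152 mol.
mass = 0.01152 mol x 204.22 g/mol = 2.35 g.

2.35 g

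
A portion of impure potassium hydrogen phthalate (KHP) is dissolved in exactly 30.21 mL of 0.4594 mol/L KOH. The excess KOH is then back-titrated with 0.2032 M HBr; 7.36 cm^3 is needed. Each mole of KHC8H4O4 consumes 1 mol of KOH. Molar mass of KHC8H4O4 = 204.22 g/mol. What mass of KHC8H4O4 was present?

2.53 g

Total n(KOH) added = 0.4594 x 0.03021 = 0.01388 mol.
n(HBr) used = 0.2032 x 0.007360 = 0.001496 mol, which equals the excess n(KOH).
So n(KOH) consumed by the sample = 0.01388 - 0.001496 = 0.01238 mol.
n(KHC8H4O4) = 0.01238 / 1 = 0.01238 mol.
mass = 0.01238 mol x 204.22 g/mol = 2.53 g.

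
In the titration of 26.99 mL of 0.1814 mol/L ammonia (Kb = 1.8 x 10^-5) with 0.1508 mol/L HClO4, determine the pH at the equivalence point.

5.17

n(NH3) = 0.1814 x 0.02699 = 0.004896 mol; V(HClO4) at equivalence = 0.004896/0.1508 = 0.03247 L.
At equivalence the base is fully converted to NH4+; total volume = 0.05946 L, so [NH4+] = 0.004896/0.05946 = 0.08235 M.
Ka(NH4+) = Kw/Kb = 1.0e-14 / 1.8 x 10^-5 = 5.56e-10.
[H^+] = sqrt(Ka x [NH4+]) = sqrt(5.56e-10 x 0.08235) = 6.76e-6 M.
pH = -log(6.76e-6) = 5.17.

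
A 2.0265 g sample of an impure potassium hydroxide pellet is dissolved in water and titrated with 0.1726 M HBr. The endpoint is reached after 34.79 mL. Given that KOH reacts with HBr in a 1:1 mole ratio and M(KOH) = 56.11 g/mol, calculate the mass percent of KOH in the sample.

n(HBr) = 0.1726 x 0.03479 = 0.006005 mol.
n(KOH) = 0.006005 / 1 = 0.006005 mol.
mass of KOH = 0.006005 x 56.11 = 0.3369 g.
% purity = 0.3369 / 2.0265 x 100 = 16.6%.

16.6%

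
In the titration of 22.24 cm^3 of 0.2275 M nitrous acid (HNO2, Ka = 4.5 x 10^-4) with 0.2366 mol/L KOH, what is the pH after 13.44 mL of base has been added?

Initial n(HNO2) = 0.2275 x 0.02224 = 0.005060 mol.
n(KOH) added = 0.2366 x 0.01344 = 0.003180 mol, converting that many moles of HNO2 to NO2-.
Remaining n(HNO2) = 0.001880 mol; n(NO2-) = 0.003180 mol.
By Henderson-Hasselbalch, pH = pKa + log([A^-]/[HA]) = 3.35 + log(0.003180/0.001880) = 3.35 + (+0.23) = 3.58.

3.58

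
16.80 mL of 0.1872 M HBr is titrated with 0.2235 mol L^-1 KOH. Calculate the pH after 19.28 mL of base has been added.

n(acid) = 0.1872 x 0.01680 = 0.003145 mol; n(KOH) added = 0.2235 x 0.01928 = 0.004309 mol.
Base is in excess by 0.004309 - 0.003145 = 0.001164 mol in a total volume of 0.03608 L.
[OH^-] = 0.001164/0.03608 = 0.03226 M, so pOH = 1.49 and pH = 14.00 - 1.49 = 12.51.

12.51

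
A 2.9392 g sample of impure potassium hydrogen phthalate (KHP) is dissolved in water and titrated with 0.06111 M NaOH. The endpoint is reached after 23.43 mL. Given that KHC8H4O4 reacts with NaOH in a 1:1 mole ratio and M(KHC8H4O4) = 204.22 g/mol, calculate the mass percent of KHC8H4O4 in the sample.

n(NaOH) = 0.06111 x 0.02343 = 0.001432 mol.
n(KHC8H4O4) = 0.001432 / 1 = 0.001432 mol.
mass of KHC8H4O4 = 0.001432 x 204.22 = 0.2924 g.
% purity = 0.2924 / 2.9392 x 100 = 9.95%.

9.95%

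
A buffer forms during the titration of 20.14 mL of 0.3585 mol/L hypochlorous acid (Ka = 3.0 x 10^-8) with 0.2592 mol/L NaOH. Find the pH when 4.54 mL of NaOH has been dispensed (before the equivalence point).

6.81

Initial n(HClO) = 0.3585 x 0.02014 = 0.007220 mol.
n(NaOH) added = 0.2592 x 0.004540 = 0.001177 mol, converting that many moles of HClO to ClO-.
Remaining n(HClO) = 0.006043 mol; n(ClO-) = 0.001177 mol.
By Henderson-Hasselbalch, pH = pKa + log([A^-]/[HA]) = 7.52 + log(0.001177/0.006043) = 7.52 + (-0.71) = 6.81.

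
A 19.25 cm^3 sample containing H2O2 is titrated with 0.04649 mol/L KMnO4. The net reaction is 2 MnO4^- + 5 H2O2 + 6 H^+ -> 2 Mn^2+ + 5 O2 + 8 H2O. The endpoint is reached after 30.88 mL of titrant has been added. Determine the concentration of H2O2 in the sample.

0.186 M

n(KMnO4) = 0.04649 x 0.03088 = 0.001436 mol.
From the balanced equation, 2 mol KMnO4 reacts with 5 mol H2O2, so n(H2O2) = 0.001436 x 5/2 = 0.003589 mol.
[H2O2] = 0.003589 / 0.01925 L = 0.186 M.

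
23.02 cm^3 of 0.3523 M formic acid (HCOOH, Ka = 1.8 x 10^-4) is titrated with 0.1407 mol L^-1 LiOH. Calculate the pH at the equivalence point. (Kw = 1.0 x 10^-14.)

8.37

n(HCOOH) = 0.3523 x 0.02302 = 0.008110 mol; V(LiOH) at equivalence = 0.008110/0.1407 = 0.05764 L.
At equivalence all the acid is converted to HCOO-; total volume = 0.02302 + 0.05764 = 0.08066 L, so [HCOO-] = 0.008110/0.08066 = 0.1005 M.
Kb = Kw/Ka = 1.0e-14 / 1.8 x 10^-4 = 5.56e-11.
[OH^-] = sqrt(Kb x [HCOO-]) = sqrt(5.56e-11 x 0.1005) = 2.36e-6 M.
pOH = 5.63, so pH = 14.00 - 5.63 = 8.37.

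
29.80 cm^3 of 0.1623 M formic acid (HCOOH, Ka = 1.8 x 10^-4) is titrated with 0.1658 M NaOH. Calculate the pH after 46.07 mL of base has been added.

n(acid) = 0.1623 x 0.02980 = 0.004837 mol; n(NaOH) added = 0.1658 x 0.04607 = 0.007638 mol.
Base is in excess by 0.007638 - 0.004837 = 0.002802 mol in a total volume of 0.07587 L.
[OH^-] = 0.002802/0.07587 = 0.03693 M, so pOH = 1.43 and pH = 14.00 - 1.43 = 12.57.

12.57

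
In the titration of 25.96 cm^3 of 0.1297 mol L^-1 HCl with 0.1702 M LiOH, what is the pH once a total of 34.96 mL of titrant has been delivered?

n(acid) = 0.1297 x 0.02596 = 0.003367 mol; n(LiOH) added = 0.1702 x 0.03496 = 0.005950 mol.
Base is in excess by 0.005950 - 0.003367 = 0.002583 mol in a total volume of 0.06092 L.
[OH^-] = 0.002583/0.06092 = 0.04240 M, so pOH = 1.37 and pH = 14.00 - 1.37 = 12.63.

12.63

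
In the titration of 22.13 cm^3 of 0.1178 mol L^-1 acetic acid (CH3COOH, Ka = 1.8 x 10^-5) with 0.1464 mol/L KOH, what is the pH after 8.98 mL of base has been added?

4.75

Initial n(CH3COOH) = 0.1178 x 0.02213 = 0.002607 mol.
n(KOH) added = 0.1464 x 0.008980 = 0.001315 mol, converting that many moles of CH3COOH to CH3COO-.
Remaining n(CH3COOH) = 0.001292 mol; n(CH3COO-) = 0.001315 mol.
By Henderson-Hasselbalch, pH = pKa + log([A^-]/[HA]) = 4.74 + log(0.001315/0.001292) = 4.74 + (+0.01) = 4.75.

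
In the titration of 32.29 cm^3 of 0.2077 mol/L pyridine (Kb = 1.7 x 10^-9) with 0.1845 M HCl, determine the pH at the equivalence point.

n(C5H5N) = 0.2077 x 0.03229 = 0.006707 mol; V(HCl) at equivalence = 0.006707/0.1845 = 0.03635 L.
At equivalence the base is fully converted to C5H5NH+; total volume = 0.06864 L, so [C5H5NH+] = 0.006707/0.06864 = 0.09771 M.
Ka(C5H5NH+) = Kw/Kb = 1.0e-14 / 1.7 x 10^-9 = 5.88e-6.
[H^+] = sqrt(Ka x [C5H5NH+]) = sqrt(5.88e-6 x 0.09771) = 0.000758 M.
pH = -log(0.000758) = 3.12.

3.12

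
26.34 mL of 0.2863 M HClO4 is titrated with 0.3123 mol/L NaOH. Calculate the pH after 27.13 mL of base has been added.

n(acid) = 0.2863 x 0.02634 = 0.007541 mol; n(NaOH) added = 0.3123 x 0.02713 = 0.008473 mol.
Base is in excess by 0.008473 - 0.007541 = 0.0009316 mol in a total volume of 0.05347 L.
[OH^-] = 0.0009316/0.05347 = 0.01742 M, so pOH = 1.76 and pH = 14.00 - 1.76 = 12.24.

12.24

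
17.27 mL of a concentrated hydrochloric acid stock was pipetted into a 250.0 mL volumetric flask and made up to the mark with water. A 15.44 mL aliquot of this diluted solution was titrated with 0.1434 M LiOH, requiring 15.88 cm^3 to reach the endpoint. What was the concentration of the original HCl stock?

2.14 M

n(LiOH) = 0.1434 x 0.01588 = 0.002277 mol.
n(HCl) in the aliquot = 0.002277 mol.
[diluted HCl] = 0.002277 / 0.01544 = 0.1475 M.
Dilution factor = 250.0/17.27 = 14.48, so [stock] = 0.1475 x 14.48 = 2.14 M.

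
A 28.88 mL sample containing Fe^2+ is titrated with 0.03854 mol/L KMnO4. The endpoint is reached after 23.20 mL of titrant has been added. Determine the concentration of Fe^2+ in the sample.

n(KMnO4) = 0.03854 x 0.02320 = 0.0008941 mol.
From the balanced equation, 1 mol KMnO4 reacts with 5 mol Fe^2+, so n(Fe^2+) = 0.0008941 x 5/1 = 0.004471 mol.
[Fe^2+] = 0.004471 / 0.02888 L = 0.155 M.

0.155 M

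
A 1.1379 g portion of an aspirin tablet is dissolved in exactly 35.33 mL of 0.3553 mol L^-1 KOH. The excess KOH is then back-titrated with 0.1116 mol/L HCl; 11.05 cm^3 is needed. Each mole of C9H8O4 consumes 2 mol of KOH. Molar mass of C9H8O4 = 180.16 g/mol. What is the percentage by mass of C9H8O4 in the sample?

Total n(KOH) added = 0.3553 x 0.03533 = 0.01255 mol.
n(HCl) used = 0.1116 x 0.01105 = 0.001233 mol, which equals the excess n(KOH).
So n(KOH) consumed by the sample = 0.01255 - 0.001233 = 0.01132 mol.
n(C9H8O4) = 0.01132 / 2 = 0.005660 mol.
mass C9H8O4 = 0.005660 x 180.16 = 1.020 g, so %C9H8O4 = 1.020/1.1379 x 100 = 89.6%.

89.6%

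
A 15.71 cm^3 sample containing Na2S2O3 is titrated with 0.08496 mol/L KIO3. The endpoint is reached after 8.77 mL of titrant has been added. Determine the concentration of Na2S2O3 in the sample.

0.285 M

n(KIO3) = 0.08496 x 0.008770 = 0.0007451 mol.
From the balanced equation, 1 mol KIO3 reacts with 6 mol Na2S2O3, so n(Na2S2O3) = 0.0007451 x 6/1 = 0.004471 mol.
[Na2S2O3] = 0.004471 / 0.01571 L = 0.285 M.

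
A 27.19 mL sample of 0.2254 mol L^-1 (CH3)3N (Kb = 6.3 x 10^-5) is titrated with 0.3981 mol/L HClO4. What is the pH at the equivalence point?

5.32

n((CH3)3N) = 0.2254 x 0.02719 = 0.006129 mol; V(HClO4) at equivalence = 0.006129/0.3981 = 0.01539 L.
At equivalence the base is fully converted to (CH3)3NH+; total volume = 0.04258 L, so [(CH3)3NH+] = 0.006129/0.04258 = 0.1439 M.
Ka((CH3)3NH+) = Kw/Kb = 1.0e-14 / 6.3 x 10^-5 = 1.59e-10.
[H^+] = sqrt(Ka x [(CH3)3NH+]) = sqrt(1.59e-10 x 0.1439) = 4.78e-6 M.
pH = -log(4.78e-6) = 5.32.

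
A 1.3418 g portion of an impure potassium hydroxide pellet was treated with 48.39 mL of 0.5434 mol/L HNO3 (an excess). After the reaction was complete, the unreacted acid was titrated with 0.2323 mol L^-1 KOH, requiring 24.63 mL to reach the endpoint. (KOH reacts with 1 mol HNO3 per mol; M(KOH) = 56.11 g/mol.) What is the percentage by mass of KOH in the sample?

86.0%

Total n(HNO3) added = 0.5434 x 0.04839 = 0.02630 mol.
n(KOH) used = 0.2323 x 0.02463 = 0.005722 mol, which equals the excess n(HNO3).
So n(HNO3) consumed by the sample = 0.02630 - 0.005722 = 0.02057 mol.
n(KOH) = 0.02057 / 1 = 0.02057 mol.
mass KOH = 0.02057 x 56.11 = 1.154 g, so %KOH = 1.154/1.3418 x 100 = 86.0%.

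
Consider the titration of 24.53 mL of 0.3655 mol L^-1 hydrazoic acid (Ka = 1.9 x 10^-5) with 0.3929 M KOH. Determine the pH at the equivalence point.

9.00

n(HN3) = 0.3655 x 0.02453 = 0.008966 mol; V(KOH) at equivalence = 0.008966/0.3929 = 0.02282 L.
At equivalence all the acid is converted to N3-; total volume = 0.02453 + 0.02282 = 0.04735 L, so [N3-] = 0.008966/0.04735 = 0.1894 M.
Kb = Kw/Ka = 1.0e-14 / 1.9 x 10^-5 = 5.26e-10.
[OH^-] = sqrt(Kb x [N3-]) = sqrt(5.26e-10 x 0.1894) = 9.98e-6 M.
pOH = 5.00, so pH = 14.00 - 5.00 = 9.00.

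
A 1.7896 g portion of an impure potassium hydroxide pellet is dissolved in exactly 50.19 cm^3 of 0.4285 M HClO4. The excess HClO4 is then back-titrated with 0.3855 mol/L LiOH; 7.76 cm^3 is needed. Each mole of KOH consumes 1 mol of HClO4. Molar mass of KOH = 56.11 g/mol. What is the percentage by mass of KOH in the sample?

Total n(HClO4) added = 0.4285 x 0.05019 = 0.02151 mol.
n(LiOH) used = 0.3855 x 0.007760 = 0.002991 mol, which equals the excess n(HClO4).
So n(HClO4) consumed by the sample = 0.02151 - 0.002991 = 0.01851 mol.
n(KOH) = 0.01851 / 1 = 0.01851 mol.
mass KOH = 0.01851 x 56.11 = 1.039 g, so %KOH = 1.039/1.7896 x 100 = 58.1%.

58.1%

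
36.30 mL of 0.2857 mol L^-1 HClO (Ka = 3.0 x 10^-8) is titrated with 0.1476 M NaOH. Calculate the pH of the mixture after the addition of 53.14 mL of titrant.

8.01

Initial n(HClO) = 0.2857 x 0.03630 = 0.01037 mol.
n(NaOH) added = 0.1476 x 0.05314 = 0.007843 mol, converting that many moles of HClO to ClO-.
Remaining n(HClO) = 0.002527 mol; n(ClO-) = 0.007843 mol.
By Henderson-Hasselbalch, pH = pKa + log([A^-]/[HA]) = 7.52 + log(0.007843/0.002527) = 7.52 + (+0.49) = 8.01.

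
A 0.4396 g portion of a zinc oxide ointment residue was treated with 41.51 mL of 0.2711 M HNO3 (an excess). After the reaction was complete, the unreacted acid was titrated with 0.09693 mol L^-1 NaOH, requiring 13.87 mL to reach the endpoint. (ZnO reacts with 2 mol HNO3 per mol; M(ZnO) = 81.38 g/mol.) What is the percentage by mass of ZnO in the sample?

91.7%

Total n(HNO3) added = 0.2711 x 0.04151 = 0.01125 mol.
n(NaOH) used = 0.09693 x 0.01387 = 0.001344 mol, which equals the excess n(HNO3).
So n(HNO3) consumed by the sample = 0.01125 - 0.001344 = 0.009909 mol.
n(ZnO) = 0.009909 / 2 = 0.004954 mol.
mass ZnO = 0.004954 x 81.38 = 0.4032 g, so %ZnO = 0.4032/0.4396 x 100 = 91.7%.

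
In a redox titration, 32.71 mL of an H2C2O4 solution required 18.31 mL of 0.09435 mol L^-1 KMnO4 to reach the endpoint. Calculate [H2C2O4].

n(KMnO4) = 0.09435 x 0.01831 = 0.001728 mol.
From the balanced equation, 2 mol KMnO4 reacts with 5 mol H2C2O4, so n(H2C2O4) = 0.001728 x 5/2 = 0.004319 mol.
[H2C2O4] = 0.004319 / 0.03271 L = 0.132 M.

0.132 M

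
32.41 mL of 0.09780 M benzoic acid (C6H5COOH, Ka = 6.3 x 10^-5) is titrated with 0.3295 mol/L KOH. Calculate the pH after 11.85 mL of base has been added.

n(acid) = 0.09780 x 0.03241 = 0.003170 mol; n(KOH) added = 0.3295 x 0.01185 = 0.003905 mol.
Base is in excess by 0.003905 - 0.003170 = 0.0007349 mol in a total volume of 0.04426 L.
[OH^-] = 0.0007349/0.04426 = 0.01660 M, so pOH = 1.78 and pH = 14.00 - 1.78 = 12.22.

12.22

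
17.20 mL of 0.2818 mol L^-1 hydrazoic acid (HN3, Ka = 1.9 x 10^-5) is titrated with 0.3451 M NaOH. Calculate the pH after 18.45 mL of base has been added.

n(acid) = 0.2818 x 0.01720 = 0.004847 mol; n(NaOH) added = 0.3451 x 0.01845 = 0.006367 mol.
Base is in excess by 0.006367 - 0.004847 = 0.001520 mol in a total volume of 0.03565 L.
[OH^-] = 0.001520/0.03565 = 0.04264 M, so pOH = 1.37 and pH = 14.00 - 1.37 = 12.63.

12.63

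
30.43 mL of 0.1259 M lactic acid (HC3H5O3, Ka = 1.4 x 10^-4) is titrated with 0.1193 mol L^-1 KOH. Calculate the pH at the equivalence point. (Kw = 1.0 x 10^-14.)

n(HC3H5O3) = 0.1259 x 0.03043 = 0.003831 mol; V(KOH) at equivalence = 0.003831/0.1193 = 0.03211 L.
At equivalence all the acid is converted to C3H5O3-; total volume = 0.03043 + 0.03211 = 0.06254 L, so [C3H5O3-] = 0.003831/0.06254 = 0.06126 M.
Kb = Kw/Ka = 1.0e-14 / 1.4 x 10^-4 = 7.14e-11.
[OH^-] = sqrt(Kb x [C3H5O3-]) = sqrt(7.14e-11 x 0.06126) = 2.09e-6 M.
pOH = 5.68, so pH = 14.00 - 5.68 = 8.32.

8.32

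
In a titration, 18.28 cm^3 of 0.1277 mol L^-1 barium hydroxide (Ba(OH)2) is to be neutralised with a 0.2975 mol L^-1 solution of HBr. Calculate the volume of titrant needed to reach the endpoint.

n(Ba(OH)2) = 0.1277 mol/L x 0.01828 L = 0.002334 mol.
The neutralisation is 1 Ba(OH)2 : 2 HBr, so n(HBr) = 0.002334 x 2/1 = 0.004669 mol.
V(HBr) = 0.004669 / 0.2975 = 0.01569 L = 15.7 mL.

15.7 mL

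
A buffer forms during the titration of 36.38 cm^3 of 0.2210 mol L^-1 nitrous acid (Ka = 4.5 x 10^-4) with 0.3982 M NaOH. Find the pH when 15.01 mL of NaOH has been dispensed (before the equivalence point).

Initial n(HNO2) = 0.2210 x 0.03638 = 0.008040 mol.
n(NaOH) added = 0.3982 x 0.01501 = 0.005977 mol, converting that many moles of HNO2 to NO2-.
Remaining n(HNO2) = 0.002063 mol; n(NO2-) = 0.005977 mol.
By Henderson-Hasselbalch, pH = pKa + log([A^-]/[HA]) = 3.35 + log(0.005977/0.002063) = 3.35 + (+0.46) = 3.81.

3.81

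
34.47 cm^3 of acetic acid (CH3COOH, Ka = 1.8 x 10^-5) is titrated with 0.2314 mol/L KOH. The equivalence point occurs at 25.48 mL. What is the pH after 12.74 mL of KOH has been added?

12.74 mL is exactly half the equivalence volume (25.48/2), i.e. the half-equivalence point.
There, n(HA) = n(A^-), so pH = pKa = -log(1.8 x 10^-5) = 4.74.

4.74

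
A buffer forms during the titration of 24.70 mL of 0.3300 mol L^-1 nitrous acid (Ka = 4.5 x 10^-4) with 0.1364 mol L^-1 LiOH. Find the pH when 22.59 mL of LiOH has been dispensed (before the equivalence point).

3.13

Initial n(HNO2) = 0.3300 x 0.02470 = 0.008151 mol.
n(LiOH) added = 0.1364 x 0.02259 = 0.003081 mol, converting that many moles of HNO2 to NO2-.
Remaining n(HNO2) = 0.005070 mol; n(NO2-) = 0.003081 mol.
By Henderson-Hasselbalch, pH = pKa + log([A^-]/[HA]) = 3.35 + log(0.003081/0.005070) = 3.35 + (-0.22) = 3.13.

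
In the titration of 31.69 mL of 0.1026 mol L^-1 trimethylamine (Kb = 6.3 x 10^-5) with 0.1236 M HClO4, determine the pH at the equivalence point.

5.53

n((CH3)3N) = 0.1026 x 0.03169 = 0.003251 mol; V(HClO4) at equivalence = 0.003251/0.1236 = 0.02631 L.
At equivalence the base is fully converted to (CH3)3NH+; total volume = 0.05800 L, so [(CH3)3NH+] = 0.003251/0.05800 = 0.05606 M.
Ka((CH3)3NH+) = Kw/Kb = 1.0e-14 / 6.3 x 10^-5 = 1.59e-10.
[H^+] = sqrt(Ka x [(CH3)3NH+]) = sqrt(1.59e-10 x 0.05606) = 2.98e-6 M.
pH = -log(2.98e-6) = 5.53.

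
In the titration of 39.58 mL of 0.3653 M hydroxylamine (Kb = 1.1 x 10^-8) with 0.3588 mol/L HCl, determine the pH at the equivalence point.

3.39

n(NH2OH) = 0.3653 x 0.03958 = 0.01446 mol; V(HCl) at equivalence = 0.01446/0.3588 = 0.04030 L.
At equivalence the base is fully converted to NH3OH+; total volume = 0.07988 L, so [NH3OH+] = 0.01446/0.07988 = 0.1810 M.
Ka(NH3OH+) = Kw/Kb = 1.0e-14 / 1.1 x 10^-8 = 9.09e-7.
[H^+] = sqrt(Ka x [NH3OH+]) = sqrt(9.09e-7 x 0.1810) = 0.000406 M.
pH = -log(0.000406) = 3.39.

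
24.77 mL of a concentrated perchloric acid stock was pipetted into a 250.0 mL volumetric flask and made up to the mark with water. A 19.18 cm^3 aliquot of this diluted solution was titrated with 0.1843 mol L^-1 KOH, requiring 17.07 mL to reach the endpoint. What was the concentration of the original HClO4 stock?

1.66 M

n(KOH) = 0.1843 x 0.01707 = 0.003146 mol.
n(HClO4) in the aliquot = 0.003146 mol.
[diluted HClO4] = 0.003146 / 0.01918 = 0.1640 M.
Dilution factor = 250.0/24.77 = 10.09, so [stock] = 0.1640 x 10.09 = 1.66 M.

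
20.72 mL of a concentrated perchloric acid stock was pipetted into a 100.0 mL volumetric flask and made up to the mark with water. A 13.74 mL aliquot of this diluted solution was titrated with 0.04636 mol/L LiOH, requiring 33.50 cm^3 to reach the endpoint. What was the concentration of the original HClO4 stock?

n(LiOH) = 0.04636 x 0.03350 = 0.001553 mol.
n(HClO4) in the aliquot = 0.001553 mol.
[diluted HClO4] = 0.001553 / 0.01374 = 0.1130 M.
Dilution factor = 100.0/20.72 = 4.826, so [stock] = 0.1130 x 4.826 = 0.546 M.

0.546 M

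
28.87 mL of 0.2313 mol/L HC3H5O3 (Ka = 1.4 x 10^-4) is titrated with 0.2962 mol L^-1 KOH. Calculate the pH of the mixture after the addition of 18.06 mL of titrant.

Initial n(HC3H5O3) = 0.2313 x 0.02887 = 0.006678 mol.
n(KOH) added = 0.2962 x 0.01806 = 0.005349 mol, converting that many moles of HC3H5O3 to C3H5O3-.
Remaining n(HC3H5O3) = 0.001328 mol; n(C3H5O3-) = 0.005349 mol.
By Henderson-Hasselbalch, pH = pKa + log([A^-]/[HA]) = 3.85 + log(0.005349/0.001328) = 3.85 + (+0.61) = 4.46.

4.46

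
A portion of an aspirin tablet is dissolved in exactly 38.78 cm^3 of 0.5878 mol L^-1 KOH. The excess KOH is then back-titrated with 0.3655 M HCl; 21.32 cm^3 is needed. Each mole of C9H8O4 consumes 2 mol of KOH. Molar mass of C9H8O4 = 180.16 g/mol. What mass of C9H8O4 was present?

1.35 g

Total n(KOH) added = 0.5878 x 0.03878 = 0.02279 mol.
n(HCl) used = 0.3655 x 0.02132 = 0.007792 mol, which equals the excess n(KOH).
So n(KOH) consumed by the sample = 0.02279 - 0.007792 = 0.01500 mol.
n(C9H8O4) = 0.01500 / 2 = 0.007501 mol.
mass = 0.007501 mol x 180.16 g/mol = 1.35 g.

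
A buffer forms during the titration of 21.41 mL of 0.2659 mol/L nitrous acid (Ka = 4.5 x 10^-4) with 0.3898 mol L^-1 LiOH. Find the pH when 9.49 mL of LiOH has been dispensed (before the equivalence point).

3.62

Initial n(HNO2) = 0.2659 x 0.02141 = 0.005693 mol.
n(LiOH) added = 0.3898 x 0.009490 = 0.003699 mol, converting that many moles of HNO2 to NO2-.
Remaining n(HNO2) = 0.001994 mol; n(NO2-) = 0.003699 mol.
By Henderson-Hasselbalch, pH = pKa + log([A^-]/[HA]) = 3.35 + log(0.003699/0.001994) = 3.35 + (+0.27) = 3.62.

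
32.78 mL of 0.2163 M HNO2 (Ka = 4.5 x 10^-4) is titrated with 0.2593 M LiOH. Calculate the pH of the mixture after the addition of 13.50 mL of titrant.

3.34

Initial n(HNO2) = 0.2163 x 0.03278 = 0.007090 mol.
n(LiOH) added = 0.2593 x 0.01350 = 0.003501 mol, converting that many moles of HNO2 to NO2-.
Remaining n(HNO2) = 0.003590 mol; n(NO2-) = 0.003501 mol.
By Henderson-Hasselbalch, pH = pKa + log([A^-]/[HA]) = 3.35 + log(0.003501/0.003590) = 3.35 + (-0.01) = 3.34.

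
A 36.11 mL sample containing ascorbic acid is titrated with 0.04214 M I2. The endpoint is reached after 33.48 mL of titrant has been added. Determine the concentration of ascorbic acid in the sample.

n(I2) = 0.04214 x 0.03348 = 0.001411 mol.
From the balanced equation, 1 mol I2 reacts with 1 mol ascorbic acid, so n(ascorbic acid) = 0.001411 x 1/1 = 0.001411 mol.
[ascorbic acid] = 0.001411 / 0.03611 L = 0.0391 M.

0.0391 M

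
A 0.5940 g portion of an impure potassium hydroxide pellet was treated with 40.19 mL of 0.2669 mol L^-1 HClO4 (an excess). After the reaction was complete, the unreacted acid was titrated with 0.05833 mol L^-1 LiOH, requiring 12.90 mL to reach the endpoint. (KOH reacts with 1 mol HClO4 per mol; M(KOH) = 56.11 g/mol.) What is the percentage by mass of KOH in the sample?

94.2%

Total n(HClO4) added = 0.2669 x 0.04019 = 0.01073 mol.
n(LiOH) used = 0.05833 x 0.01290 = 0.0007525 mol, which equals the excess n(HClO4).
So n(HClO4) consumed by the sample = 0.01073 - 0.0007525 = 0.009974 mol.
n(KOH) = 0.009974 / 1 = 0.009974 mol.
mass KOH = 0.009974 x 56.11 = 0.5597 g, so %KOH = 0.5597/0.5940 x 100 = 94.2%.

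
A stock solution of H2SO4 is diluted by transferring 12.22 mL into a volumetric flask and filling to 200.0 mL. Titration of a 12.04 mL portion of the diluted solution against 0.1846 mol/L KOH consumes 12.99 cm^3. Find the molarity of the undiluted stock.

1.63 M

n(KOH) = 0.1846 x 0.01299 = 0.002398 mol.
n(H2SO4) in the aliquot = 0.002398 x 1/2 = 0.001199 mol.
[diluted H2SO4] = 0.001199 / 0.01204 = 0.09958 M.
Dilution factor = 200.0/12.22 = 16.37, so [stock] = 0.09958 x 16.37 = 1.63 M.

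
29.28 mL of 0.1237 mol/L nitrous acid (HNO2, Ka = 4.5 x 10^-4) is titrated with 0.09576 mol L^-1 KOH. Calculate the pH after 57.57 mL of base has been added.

12.34

n(acid) = 0.1237 x 0.02928 = 0.003622 mol; n(KOH) added = 0.09576 x 0.05757 = 0.005513 mol.
Base is in excess by 0.005513 - 0.003622 = 0.001891 mol in a total volume of 0.08685 L.
[OH^-] = 0.001891/0.08685 = 0.02177 M, so pOH = 1.66 and pH = 14.00 - 1.66 = 12.34.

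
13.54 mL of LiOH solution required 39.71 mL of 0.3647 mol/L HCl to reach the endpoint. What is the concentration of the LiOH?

1.07 M

n(HCl) delivered = 0.3647 x 0.03971 = 0.01448 mol.
For a 1:1 reaction, n(LiOH) = 0.01448 mol.
[LiOH] = 0.01448 mol / 0.01354 L = 1.07 M.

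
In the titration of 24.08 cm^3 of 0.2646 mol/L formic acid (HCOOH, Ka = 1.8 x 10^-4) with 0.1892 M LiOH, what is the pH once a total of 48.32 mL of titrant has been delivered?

n(acid) = 0.2646 x 0.02408 = 0.006372 mol; n(LiOH) added = 0.1892 x 0.04832 = 0.009142 mol.
Base is in excess by 0.009142 - 0.006372 = 0.002771 mol in a total volume of 0.07240 L.
[OH^-] = 0.002771/0.07240 = 0.03827 M, so pOH = 1.42 and pH = 14.00 - 1.42 = 12.58.

12.58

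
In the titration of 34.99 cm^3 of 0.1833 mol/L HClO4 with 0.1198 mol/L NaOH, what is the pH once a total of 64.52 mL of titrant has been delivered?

n(acid) = 0.1833 x 0.03499 = 0.006414 mol; n(NaOH) added = 0.1198 x 0.06452 = 0.007729 mol.
Base is in excess by 0.007729 - 0.006414 = 0.001316 mol in a total volume of 0.09951 L.
[OH^-] = 0.001316/0.09951 = 0.01322 M, so pOH = 1.88 and pH = 14.00 - 1.88 = 12.12.

12.12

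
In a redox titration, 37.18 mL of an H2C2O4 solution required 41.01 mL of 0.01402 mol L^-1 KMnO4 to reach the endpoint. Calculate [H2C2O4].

0.0387 M

n(KMnO4) = 0.01402 x 0.04101 = 0.0005750 mol.
From the balanced equation, 2 mol KMnO4 reacts with 5 mol H2C2O4, so n(H2C2O4) = 0.0005750 x 5/2 = 0.001437 mol.
[H2C2O4] = 0.001437 / 0.03718 L = 0.0387 M.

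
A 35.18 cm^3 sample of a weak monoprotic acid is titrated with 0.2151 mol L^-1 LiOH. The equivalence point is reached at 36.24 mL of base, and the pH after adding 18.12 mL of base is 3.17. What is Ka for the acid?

18.12 mL is half of the equivalence volume, so this is the half-equivalence point where [HA] = [A^-].
At half-equivalence pH = pKa, so pKa = 3.17.
Ka = 10^(-3.17) = 6.8 x 10^-4.

6.8 x 10^-4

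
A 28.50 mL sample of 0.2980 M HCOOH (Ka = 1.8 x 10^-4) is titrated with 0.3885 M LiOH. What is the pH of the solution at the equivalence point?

8.49

n(HCOOH) = 0.2980 x 0.02850 = 0.008493 mol; V(LiOH) at equivalence = 0.008493/0.3885 = 0.02186 L.
At equivalence all the acid is converted to HCOO-; total volume = 0.02850 + 0.02186 = 0.05036 L, so [HCOO-] = 0.008493/0.05036 = 0.1686 M.
Kb = Kw/Ka = 1.0e-14 / 1.8 x 10^-4 = 5.56e-11.
[OH^-] = sqrt(Kb x [HCOO-]) = sqrt(5.56e-11 x 0.1686) = 3.06e-6 M.
pOH = 5.51, so pH = 14.00 - 5.51 = 8.49.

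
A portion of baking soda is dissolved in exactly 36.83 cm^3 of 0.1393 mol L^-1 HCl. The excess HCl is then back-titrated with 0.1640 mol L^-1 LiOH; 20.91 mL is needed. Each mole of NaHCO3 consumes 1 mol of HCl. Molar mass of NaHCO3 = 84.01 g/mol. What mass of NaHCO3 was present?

Total n(HCl) added = 0.1393 x 0.03683 = 0.005130 mol.
n(LiOH) used = 0.1640 x 0.02091 = 0.003429 mol, which equals the excess n(HCl).
So n(HCl) consumed by the sample = 0.005130 - 0.003429 = 0.001701 mol.
n(NaHCO3) = 0.001701 / 1 = 0.001701 mol.
mass = 0.001701 mol x 84.01 g/mol = 0.143 g.

0.143 g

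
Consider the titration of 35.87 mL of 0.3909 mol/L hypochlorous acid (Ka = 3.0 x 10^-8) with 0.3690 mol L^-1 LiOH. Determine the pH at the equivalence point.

10.40

n(HClO) = 0.3909 x 0.03587 = 0.01402 mol; V(LiOH) at equivalence = 0.01402/0.3690 = 0.03800 L.
At equivalence all the acid is converted to ClO-; total volume = 0.03587 + 0.03800 = 0.07387 L, so [ClO-] = 0.01402/0.07387 = 0.1898 M.
Kb = Kw/Ka = 1.0e-14 / 3.0 x 10^-8 = 3.33e-7.
[OH^-] = sqrt(Kb x [ClO-]) = sqrt(3.33e-7 x 0.1898) = 0.000252 M.
pOH = 3.60, so pH = 14.00 - 3.60 = 10.40.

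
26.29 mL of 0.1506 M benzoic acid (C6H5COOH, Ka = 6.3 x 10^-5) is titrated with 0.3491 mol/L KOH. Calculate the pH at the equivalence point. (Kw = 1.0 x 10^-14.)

8.61

n(C6H5COOH) = 0.1506 x 0.02629 = 0.003959 mol; V(KOH) at equivalence = 0.003959/0.3491 = 0.01134 L.
At equivalence all the acid is converted to C6H5COO-; total volume = 0.02629 + 0.01134 = 0.03763 L, so [C6H5COO-] = 0.003959/0.03763 = 0.1052 M.
Kb = Kw/Ka = 1.0e-14 / 6.3 x 10^-5 = 1.59e-10.
[OH^-] = sqrt(Kb x [C6H5COO-]) = sqrt(1.59e-10 x 0.1052) = 4.09e-6 M.
pOH = 5.39, so pH = 14.00 - 5.39 = 8.61.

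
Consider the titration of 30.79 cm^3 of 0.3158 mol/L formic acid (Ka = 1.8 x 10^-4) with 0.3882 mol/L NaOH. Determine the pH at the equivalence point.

8.49

n(HCOOH) = 0.3158 x 0.03079 = 0.009723 mol; V(NaOH) at equivalence = 0.009723/0.3882 = 0.02505 L.
At equivalence all the acid is converted to HCOO-; total volume = 0.03079 + 0.02505 = 0.05584 L, so [HCOO-] = 0.009723/0.05584 = 0.1741 M.
Kb = Kw/Ka = 1.0e-14 / 1.8 x 10^-4 = 5.56e-11.
[OH^-] = sqrt(Kb x [HCOO-]) = sqrt(5.56e-11 x 0.1741) = 3.11e-6 M.
pOH = 5.51, so pH = 14.00 - 5.51 = 8.49.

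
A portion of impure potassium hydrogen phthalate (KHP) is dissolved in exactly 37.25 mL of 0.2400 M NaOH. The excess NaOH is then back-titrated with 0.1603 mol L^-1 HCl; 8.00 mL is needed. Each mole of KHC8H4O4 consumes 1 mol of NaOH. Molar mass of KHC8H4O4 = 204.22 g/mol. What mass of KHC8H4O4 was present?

1.56 g

Total n(NaOH) added = 0.2400 x 0.03725 = 0.008940 mol.
n(HCl) used = 0.1603 x 0.008000 = 0.001282 mol, which equals the excess n(NaOH).
So n(NaOH) consumed by the sample = 0.008940 - 0.001282 = 0.007658 mol.
n(KHC8H4O4) = 0.007658 / 1 = 0.007658 mol.
mass = 0.007658 mol x 204.22 g/mol = 1.56 g.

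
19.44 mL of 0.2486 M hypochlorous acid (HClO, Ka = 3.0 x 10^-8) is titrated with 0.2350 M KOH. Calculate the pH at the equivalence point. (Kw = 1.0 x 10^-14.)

n(HClO) = 0.2486 x 0.01944 = 0.004833 mol; V(KOH) at equivalence = 0.004833/0.2350 = 0.02057 L.
At equivalence all the acid is converted to ClO-; total volume = 0.01944 + 0.02057 = 0.04001 L, so [ClO-] = 0.004833/0.04001 = 0.1208 M.
Kb = Kw/Ka = 1.0e-14 / 3.0 x 10^-8 = 3.33e-7.
[OH^-] = sqrt(Kb x [ClO-]) = sqrt(3.33e-7 x 0.1208) = 0.000201 M.
pOH = 3.70, so pH = 14.00 - 3.70 = 10.30.

10.30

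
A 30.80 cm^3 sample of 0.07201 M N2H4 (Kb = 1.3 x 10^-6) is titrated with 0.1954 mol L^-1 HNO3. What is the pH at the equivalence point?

4.70

n(N2H4) = 0.07201 x 0.03080 = 0.002218 mol; V(HNO3) at equivalence = 0.002218/0.1954 = 0.01135 L.
At equivalence the base is fully converted to N2H5+; total volume = 0.04215 L, so [N2H5+] = 0.002218/0.04215 = 0.05262 M.
Ka(N2H5+) = Kw/Kb = 1.0e-14 / 1.3 x 10^-6 = 7.69e-9.
[H^+] = sqrt(Ka x [N2H5+]) = sqrt(7.69e-9 x 0.05262) = 2.01e-5 M.
pH = -log(2.01e-5) = 4.70.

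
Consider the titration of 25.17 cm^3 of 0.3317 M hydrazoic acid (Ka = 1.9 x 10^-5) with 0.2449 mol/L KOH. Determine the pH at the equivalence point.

n(HN3) = 0.3317 x 0.02517 = 0.008349 mol; V(KOH) at equivalence = 0.008349/0.2449 = 0.03409 L.
At equivalence all the acid is converted to N3-; total volume = 0.02517 + 0.03409 = 0.05926 L, so [N3-] = 0.008349/0.05926 = 0.1409 M.
Kb = Kw/Ka = 1.0e-14 / 1.9 x 10^-5 = 5.26e-10.
[OH^-] = sqrt(Kb x [N3-]) = sqrt(5.26e-10 x 0.1409) = 8.61e-6 M.
pOH = 5.06, so pH = 14.00 - 5.06 = 8.94.

8.94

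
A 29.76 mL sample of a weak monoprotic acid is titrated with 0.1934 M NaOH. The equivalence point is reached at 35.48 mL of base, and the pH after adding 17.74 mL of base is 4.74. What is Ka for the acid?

1.8 x 10^-5

17.74 mL is half of the equivalence volume, so this is the half-equivalence point where [HA] = [A^-].
At half-equivalence pH = pKa, so pKa = 4.74.
Ka = 10^(-4.74) = 1.8 x 10^-5.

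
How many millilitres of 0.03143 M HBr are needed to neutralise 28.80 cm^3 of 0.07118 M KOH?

65.2 mL

n(KOH) = 0.07118 mol/L x 0.02880 L = 0.002050 mol.
At equivalence n(HBr) = n(KOH) = 0.002050 mol.
V(HBr) = 0.002050 / 0.03143 = 0.06522 L = 65.2 mL.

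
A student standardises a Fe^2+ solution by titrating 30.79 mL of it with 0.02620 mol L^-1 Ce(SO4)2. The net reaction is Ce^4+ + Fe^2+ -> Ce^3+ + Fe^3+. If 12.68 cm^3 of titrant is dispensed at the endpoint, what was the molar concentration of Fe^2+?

n(Ce(SO4)2) = 0.02620 x 0.01268 = 0.0003322 mol.
From the balanced equation, 1 mol Ce(SO4)2 reacts with 1 mol Fe^2+, so n(Fe^2+) = 0.0003322 x 1/1 = 0.0003322 mol.
[Fe^2+] = 0.0003322 / 0.03079 L = 0.0108 M.

0.0108 M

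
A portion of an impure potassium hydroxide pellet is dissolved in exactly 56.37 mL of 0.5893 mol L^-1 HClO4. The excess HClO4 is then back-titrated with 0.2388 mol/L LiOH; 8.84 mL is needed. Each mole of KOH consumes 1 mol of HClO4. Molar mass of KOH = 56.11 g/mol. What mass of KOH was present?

Total n(HClO4) added = 0.5893 x 0.05637 = 0.03322 mol.
n(LiOH) used = 0.2388 x 0.008840 = 0.002111 mol, which equals the excess n(HClO4).
So n(HClO4) consumed by the sample = 0.03322 - 0.002111 = 0.03111 mol.
n(KOH) = 0.03111 / 1 = 0.03111 mol.
mass = 0.03111 mol x 56.11 g/mol = 1.75 g.

1.75 g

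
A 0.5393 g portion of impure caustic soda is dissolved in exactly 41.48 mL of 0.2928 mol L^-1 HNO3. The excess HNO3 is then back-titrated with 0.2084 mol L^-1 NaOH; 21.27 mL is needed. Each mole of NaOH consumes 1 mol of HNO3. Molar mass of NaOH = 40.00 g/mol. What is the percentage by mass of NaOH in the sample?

Total n(HNO3) added = 0.2928 x 0.04148 = 0.01215 mol.
n(NaOH) used = 0.2084 x 0.02127 = 0.004433 mol, which equals the excess n(HNO3).
So n(HNO3) consumed by the sample = 0.01215 - 0.004433 = 0.007713 mol.
n(NaOH) = 0.007713 / 1 = 0.007713 mol.
mass NaOH = 0.007713 x 40.00 = 0.3085 g, so %NaOH = 0.3085/0.5393 x 100 = 57.2%.

57.2%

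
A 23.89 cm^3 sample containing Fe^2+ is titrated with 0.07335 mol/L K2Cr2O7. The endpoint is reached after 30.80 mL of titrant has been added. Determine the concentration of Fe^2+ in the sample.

n(K2Cr2O7) = 0.07335 x 0.03080 = 0.002259 mol.
From the balanced equation, 1 mol K2Cr2O7 reacts with 6 mol Fe^2+, so n(Fe^2+) = 0.002259 x 6/1 = 0.01356 mol.
[Fe^2+] = 0.01356 / 0.02389 L = 0.567 M.

0.567 M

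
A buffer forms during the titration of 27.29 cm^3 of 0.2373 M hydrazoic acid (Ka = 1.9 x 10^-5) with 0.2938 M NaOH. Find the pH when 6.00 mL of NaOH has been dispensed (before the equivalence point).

Initial n(HN3) = 0.2373 x 0.02729 = 0.006476 mol.
n(NaOH) added = 0.2938 x 0.006000 = 0.001763 mol, converting that many moles of HN3 to N3-.
Remaining n(HN3) = 0.004713 mol; n(N3-) = 0.001763 mol.
By Henderson-Hasselbalch, pH = pKa + log([A^-]/[HA]) = 4.72 + log(0.001763/0.004713) = 4.72 + (-0.43) = 4.29.

4.29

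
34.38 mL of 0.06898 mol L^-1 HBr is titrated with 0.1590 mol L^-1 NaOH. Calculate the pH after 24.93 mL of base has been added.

n(acid) = 0.06898 x 0.03438 = 0.002372 mol; n(NaOH) added = 0.1590 x 0.02493 = 0.003964 mol.
Base is in excess by 0.003964 - 0.002372 = 0.001592 mol in a total volume of 0.05931 L.
[OH^-] = 0.001592/0.05931 = 0.02685 M, so pOH = 1.57 and pH = 14.00 - 1.57 = 12.43.

12.43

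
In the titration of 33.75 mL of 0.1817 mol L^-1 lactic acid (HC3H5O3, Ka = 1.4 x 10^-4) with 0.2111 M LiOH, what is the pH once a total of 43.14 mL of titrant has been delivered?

12.59

n(acid) = 0.1817 x 0.03375 = 0.006132 mol; n(LiOH) added = 0.2111 x 0.04314 = 0.009107 mol.
Base is in excess by 0.009107 - 0.006132 = 0.002974 mol in a total volume of 0.07689 L.
[OH^-] = 0.002974/0.07689 = 0.03868 M, so pOH = 1.41 and pH = 14.00 - 1.41 = 12.59.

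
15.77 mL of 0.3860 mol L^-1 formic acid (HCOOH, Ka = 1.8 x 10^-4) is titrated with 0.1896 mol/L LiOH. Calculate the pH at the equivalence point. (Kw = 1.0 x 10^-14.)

n(HCOOH) = 0.3860 x 0.01577 = 0.006087 mol; V(LiOH) at equivalence = 0.006087/0.1896 = 0.03211 L.
At equivalence all the acid is converted to HCOO-; total volume = 0.01577 + 0.03211 = 0.04788 L, so [HCOO-] = 0.006087/0.04788 = 0.1271 M.
Kb = Kw/Ka = 1.0e-14 / 1.8 x 10^-4 = 5.56e-11.
[OH^-] = sqrt(Kb x [HCOO-]) = sqrt(5.56e-11 x 0.1271) = 2.66e-6 M.
pOH = 5.58, so pH = 14.00 - 5.58 = 8.42.

8.42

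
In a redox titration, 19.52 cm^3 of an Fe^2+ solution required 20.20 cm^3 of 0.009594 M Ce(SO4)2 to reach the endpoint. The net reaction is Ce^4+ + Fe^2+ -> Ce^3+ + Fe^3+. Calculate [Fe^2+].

0.00993 M

n(Ce(SO4)2) = 0.009594 x 0.02020 = 0.0001938 mol.
From the balanced equation, 1 mol Ce(SO4)2 reacts with 1 mol Fe^2+, so n(Fe^2+) = 0.0001938 x 1/1 = 0.0001938 mol.
[Fe^2+] = 0.0001938 / 0.01952 L = 0.00993 M.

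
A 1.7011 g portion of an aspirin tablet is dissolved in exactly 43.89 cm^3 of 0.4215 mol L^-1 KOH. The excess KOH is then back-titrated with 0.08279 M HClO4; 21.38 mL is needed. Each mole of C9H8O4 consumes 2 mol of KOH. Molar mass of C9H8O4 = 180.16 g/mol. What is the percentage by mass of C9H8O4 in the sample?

Total n(KOH) added = 0.4215 x 0.04389 = 0.01850 mol.
n(HClO4) used = 0.08279 x 0.02138 = 0.001770 mol, which equals the excess n(KOH).
So n(KOH) consumed by the sample = 0.01850 - 0.001770 = 0.01673 mol.
n(C9H8O4) = 0.01673 / 2 = 0.008365 mol.
mass C9H8O4 = 0.008365 x 180.16 = 1.507 g, so %C9H8O4 = 1.507/1.7011 x 100 = 88.6%.

88.6%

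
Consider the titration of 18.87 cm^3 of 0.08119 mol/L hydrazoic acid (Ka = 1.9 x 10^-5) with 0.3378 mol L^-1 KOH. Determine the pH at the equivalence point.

8.77

n(HN3) = 0.08119 x 0.01887 = 0.001532 mol; V(KOH) at equivalence = 0.001532/0.3378 = 0.004535 L.
At equivalence all the acid is converted to N3-; total volume = 0.01887 + 0.004535 = 0.02341 L, so [N3-] = 0.001532/0.02341 = 0.06546 M.
Kb = Kw/Ka = 1.0e-14 / 1.9 x 10^-5 = 5.26e-10.
[OH^-] = sqrt(Kb x [N3-]) = sqrt(5.26e-10 x 0.06546) = 5.87e-6 M.
pOH = 5.23, so pH = 14.00 - 5.23 = 8.77.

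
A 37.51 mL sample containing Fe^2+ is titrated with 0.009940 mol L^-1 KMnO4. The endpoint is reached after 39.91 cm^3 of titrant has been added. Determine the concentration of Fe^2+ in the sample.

n(KMnO4) = 0.009940 x 0.03991 = 0.0003967 mol.
From the balanced equation, 1 mol KMnO4 reacts with 5 mol Fe^2+, so n(Fe^2+) = 0.0003967 x 5/1 = 0.001984 mol.
[Fe^2+] = 0.001984 / 0.03751 L = 0.0529 M.

0.0529 M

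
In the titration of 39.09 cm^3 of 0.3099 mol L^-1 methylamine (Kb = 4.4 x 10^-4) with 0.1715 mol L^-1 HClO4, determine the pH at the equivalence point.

5.80

n(CH3NH2) = 0.3099 x 0.03909 = 0.01211 mol; V(HClO4) at equivalence = 0.01211/0.1715 = 0.07064 L.
At equivalence the base is fully converted to CH3NH3+; total volume = 0.1097 L, so [CH3NH3+] = 0.01211/0.1097 = 0.1104 M.
Ka(CH3NH3+) = Kw/Kb = 1.0e-14 / 4.4 x 10^-4 = 2.27e-11.
[H^+] = sqrt(Ka x [CH3NH3+]) = sqrt(2.27e-11 x 0.1104) = 1.58e-6 M.
pH = -log(1.58e-6) = 5.80.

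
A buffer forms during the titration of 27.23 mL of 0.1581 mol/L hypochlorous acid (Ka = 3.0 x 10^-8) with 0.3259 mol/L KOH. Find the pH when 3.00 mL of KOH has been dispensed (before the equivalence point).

6.99

Initial n(HClO) = 0.1581 x 0.02723 = 0.004305 mol.
n(KOH) added = 0.3259 x 0.003000 = 0.0009777 mol, converting that many moles of HClO to ClO-.
Remaining n(HClO) = 0.003327 mol; n(ClO-) = 0.0009777 mol.
By Henderson-Hasselbalch, pH = pKa + log([A^-]/[HA]) = 7.52 + log(0.0009777/0.003327) = 7.52 + (-0.53) = 6.99.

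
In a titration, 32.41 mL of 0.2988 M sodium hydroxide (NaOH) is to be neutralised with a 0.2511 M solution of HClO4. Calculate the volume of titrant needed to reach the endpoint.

38.6 mL

n(NaOH) = 0.2988 mol/L x 0.03241 L = 0.009684 mol.
At equivalence n(HClO4) = n(NaOH) = 0.009684 mol.
V(HClO4) = 0.009684 / 0.2511 = 0.03857 L = 38.6 mL.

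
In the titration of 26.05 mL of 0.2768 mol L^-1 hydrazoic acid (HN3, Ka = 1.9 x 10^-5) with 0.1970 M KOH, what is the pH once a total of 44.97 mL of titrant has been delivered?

n(acid) = 0.2768 x 0.02605 = 0.007211 mol; n(KOH) added = 0.1970 x 0.04497 = 0.008859 mol.
Base is in excess by 0.008859 - 0.007211 = 0.001648 mol in a total volume of 0.07102 L.
[OH^-] = 0.001648/0.07102 = 0.02321 M, so pOH = 1.63 and pH = 14.00 - 1.63 = 12.37.

12.37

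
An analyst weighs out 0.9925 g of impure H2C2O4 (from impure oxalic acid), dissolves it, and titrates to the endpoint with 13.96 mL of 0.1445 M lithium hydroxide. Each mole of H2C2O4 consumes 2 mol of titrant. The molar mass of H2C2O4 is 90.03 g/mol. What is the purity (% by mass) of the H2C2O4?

9.15%

n(LiOH) = 0.1445 x 0.01396 = 0.002017 mol.
n(H2C2O4) = 0.002017 / 2 = 0.001009 mol.
mass of H2C2O4 = 0.001009 x 90.03 = 0.09081 g.
% purity = 0.09081 / 0.9925 x 100 = 9.15%.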